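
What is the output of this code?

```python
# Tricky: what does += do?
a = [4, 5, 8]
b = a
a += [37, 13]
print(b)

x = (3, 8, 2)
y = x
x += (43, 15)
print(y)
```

Key concept: += behavior differs for mutable vs immutable.
Step by step:
`a = [4, 5, 8]` → a = [4, 5, 8]
`b = a` → b = [4, 5, 8] (same object as a)
`a += [37, 13]` → a = [4, 5, 8, 37, 13] (same object as b); b = [4, 5, 8, 37, 13] (same object as a)
`print(b)` → prints [4, 5, 8, 37, 13]
`x = (3, 8, 2)` → x = (3, 8, 2)
`y = x` → y = (3, 8, 2)
`x += (43, 15)` → x = (3, 8, 2, 43, 15)
`print(y)` → prints (3, 8, 2)

Answer:
[4, 5, 8, 37, 13]
(3, 8, 2)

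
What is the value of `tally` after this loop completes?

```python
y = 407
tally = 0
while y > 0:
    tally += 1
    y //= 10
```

Count digits by repeated division by 10
`tally` takes the values: 0 → 1 → 2 → 3

Answer: 3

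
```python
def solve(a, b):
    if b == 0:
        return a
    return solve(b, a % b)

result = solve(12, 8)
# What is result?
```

solve(12, 8) -> solve(8, 4) -> solve(4, 0) -> 4

Answer: 4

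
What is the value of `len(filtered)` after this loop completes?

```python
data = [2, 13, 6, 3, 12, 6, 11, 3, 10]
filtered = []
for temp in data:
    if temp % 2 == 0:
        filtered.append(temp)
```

Count even numbers in [2, 13, 6, 3, 12, 6, 11, 3, 10]
`filtered` takes the values: [] → [2] → [2, 6] → [2, 6, 12] → [2, 6, 12, 6] → [2, 6, 12, 6, 10]
So `len(filtered)` = 5

Answer: 5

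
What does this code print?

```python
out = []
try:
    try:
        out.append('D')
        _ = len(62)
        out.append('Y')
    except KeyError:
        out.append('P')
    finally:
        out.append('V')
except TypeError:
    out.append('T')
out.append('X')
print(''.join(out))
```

Execution trace: 'D' (try body) → 'V' (finally) → 'T' (outer except TypeError) → 'X' (after the try/except). Output: DVTX

Answer: DVTX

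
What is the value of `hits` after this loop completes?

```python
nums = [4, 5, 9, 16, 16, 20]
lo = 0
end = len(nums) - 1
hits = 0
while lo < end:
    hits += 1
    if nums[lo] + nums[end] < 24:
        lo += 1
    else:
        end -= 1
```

Steps to find pair summing to 24
`hits` takes the values: 0 → 1 → 2 → 3 → 4 → 5

Answer: 5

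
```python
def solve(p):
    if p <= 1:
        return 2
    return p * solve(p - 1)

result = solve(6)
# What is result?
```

solve(6) = 6 * 5 * 4 * 3 * 2 * 2 = 1440

Answer: 1440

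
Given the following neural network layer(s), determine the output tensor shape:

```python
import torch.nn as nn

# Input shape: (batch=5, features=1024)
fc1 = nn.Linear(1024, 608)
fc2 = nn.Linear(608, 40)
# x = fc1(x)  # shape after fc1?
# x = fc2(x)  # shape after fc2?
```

Input: (5, 1024) -> after fc1: (5, 608) -> Output: (5, 40)

Answer: (5, 40)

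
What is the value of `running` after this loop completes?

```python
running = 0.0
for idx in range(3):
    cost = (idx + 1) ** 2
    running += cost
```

Sum of squared losses 1² + 2² + ... + 3²
`running` takes the values: 0.0 → 1.0 → 5.0 → 14.0

Answer: 14.0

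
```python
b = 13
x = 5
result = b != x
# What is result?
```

Trace:
`b = 13` → b = 13
`x = 5` → x = 5
`result = b != x` → result = True
So result = True

Answer: True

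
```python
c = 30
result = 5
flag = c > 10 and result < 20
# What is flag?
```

Trace:
`c = 30` → c = 30
`result = 5` → result = 5
`flag = c > 10 and result < 20` → flag = True
So flag = True

Answer: True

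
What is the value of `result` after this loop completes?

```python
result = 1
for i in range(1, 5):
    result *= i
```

4! = 24
`result` takes the values: 1 → 2 → 6 → 24

Answer: 24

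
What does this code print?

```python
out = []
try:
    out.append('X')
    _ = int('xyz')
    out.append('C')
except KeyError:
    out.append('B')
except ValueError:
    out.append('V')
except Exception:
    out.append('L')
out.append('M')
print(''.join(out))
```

Execution trace: 'X' (try body) → 'V' (except ValueError) → 'M' (after the try/except). Output: XVM

Answer: XVM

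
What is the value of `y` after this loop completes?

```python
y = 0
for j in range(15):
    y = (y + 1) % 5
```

Increment mod 5, 15 times = 0
`y` takes the values: 0 → 1 → 2 → 3 → 4 → 0 → 1 → 2 → 3 → 4 → 0 → 1 → 2 → 3 → 4 → 0

Answer: 0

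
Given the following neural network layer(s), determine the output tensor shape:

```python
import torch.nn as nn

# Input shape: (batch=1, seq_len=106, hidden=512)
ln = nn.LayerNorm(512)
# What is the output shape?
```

Input: (1, 106, 512) -> Output: (1, 106, 512)

Answer: (1, 106, 512)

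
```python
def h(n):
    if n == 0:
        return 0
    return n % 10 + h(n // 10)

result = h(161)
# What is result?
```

Sum of digits of 161: 1 + 6 + 1 = 8

Answer: 8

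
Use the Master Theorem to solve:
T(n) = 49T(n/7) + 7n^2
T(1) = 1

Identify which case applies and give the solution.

a=49, b=7, f(n)=7n^2. log_7(49) = 2. Since c=2 = 2, Case 2 applies: T(n) = Θ(n^log_b(a) · log n) = O(n^2 log n).

Answer: O(n^2 log n) - Case 2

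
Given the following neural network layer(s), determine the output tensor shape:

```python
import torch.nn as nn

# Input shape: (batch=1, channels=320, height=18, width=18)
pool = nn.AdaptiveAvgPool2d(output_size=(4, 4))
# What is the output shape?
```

Input: (1, 320, 18, 18) -> Output: (1, 320, 4, 4)

Answer: (1, 320, 4, 4)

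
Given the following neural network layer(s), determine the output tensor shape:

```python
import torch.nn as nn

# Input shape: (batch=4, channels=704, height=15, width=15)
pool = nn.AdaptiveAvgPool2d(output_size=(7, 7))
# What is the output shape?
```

Input: (4, 704, 15, 15) -> Output: (4, 704, 7, 7)

Answer: (4, 704, 7, 7)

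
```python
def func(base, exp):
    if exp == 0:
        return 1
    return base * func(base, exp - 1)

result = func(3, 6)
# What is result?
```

func(3, 6) = 3 * 3 * 3 * 3 * 3 * 3 = 729

Answer: 729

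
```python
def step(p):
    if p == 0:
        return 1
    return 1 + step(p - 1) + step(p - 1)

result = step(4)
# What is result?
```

step(p) = 1 + 2·step(p-1), step(0)=1. Closed form: (1+1)·2^4 - 1 = 31.

Answer: 31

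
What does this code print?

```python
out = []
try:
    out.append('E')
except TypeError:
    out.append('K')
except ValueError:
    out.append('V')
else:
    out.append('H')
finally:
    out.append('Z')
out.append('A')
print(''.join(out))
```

Execution trace: 'E' (try body, no exception) → 'H' (else) → 'Z' (finally) → 'A' (after the try/except). Output: EHZA

Answer: EHZA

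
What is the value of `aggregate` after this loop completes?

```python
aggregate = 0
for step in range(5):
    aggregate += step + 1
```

Start at 0, add 1 to 5 = 15
`aggregate` takes the values: 0 → 1 → 3 → 6 → 10 → 15

Answer: 15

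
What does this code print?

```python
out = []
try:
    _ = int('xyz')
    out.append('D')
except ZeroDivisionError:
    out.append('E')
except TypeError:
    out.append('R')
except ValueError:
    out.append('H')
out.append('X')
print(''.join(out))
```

Execution trace: 'H' (except ValueError) → 'X' (after the try/except). Output: HX

Answer: HX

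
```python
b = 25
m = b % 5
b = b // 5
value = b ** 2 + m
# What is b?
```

Trace:
`b = 25` → b = 25
`m = b % 5` → m = 0
`b = b // 5` → b = 5
`value = b ** 2 + m` → value = 25
So b = 5

Answer: 5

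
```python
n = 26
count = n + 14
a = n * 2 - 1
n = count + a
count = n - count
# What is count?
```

Trace:
`n = 26` → n = 26
`count = n + 14` → count = 40
`a = n * 2 - 1` → a = 51
`n = count + a` → n = 91
`count = n - count` → count = 51
So count = 51

Answer: 51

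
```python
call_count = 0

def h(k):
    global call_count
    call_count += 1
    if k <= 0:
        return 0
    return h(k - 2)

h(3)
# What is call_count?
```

Linear recursion stepping by 2: 3 calls from k=3 down to ≤0.

Answer: 3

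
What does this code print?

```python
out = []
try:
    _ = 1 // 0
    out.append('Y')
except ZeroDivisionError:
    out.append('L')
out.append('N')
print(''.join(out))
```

Execution trace: 'L' (except ZeroDivisionError) → 'N' (after the try/except). Output: LN

Answer: LN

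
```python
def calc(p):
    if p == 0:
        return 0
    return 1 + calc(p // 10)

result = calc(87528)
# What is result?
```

Count of digits of 87528: 5

Answer: 5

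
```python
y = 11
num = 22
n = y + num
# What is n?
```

Trace:
`y = 11` → y = 11
`num = 22` → num = 22
`n = y + num` → n = 33
So n = 33

Answer: 33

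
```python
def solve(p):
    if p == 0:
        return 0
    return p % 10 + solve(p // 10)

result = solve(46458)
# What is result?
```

Sum of digits of 46458: 8 + 5 + 4 + 6 + 4 = 27

Answer: 27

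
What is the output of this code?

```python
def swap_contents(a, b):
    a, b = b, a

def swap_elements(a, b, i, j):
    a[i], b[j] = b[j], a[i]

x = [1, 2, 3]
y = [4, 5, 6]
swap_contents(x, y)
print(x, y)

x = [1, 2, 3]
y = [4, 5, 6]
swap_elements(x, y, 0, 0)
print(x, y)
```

Key concept: parameter rebinding vs mutation.
Step by step:
`x = [1, 2, 3]` → x = [1, 2, 3]
`y = [4, 5, 6]` → y = [4, 5, 6]
`swap_contents(x, y)` → no visible change to tracked variables
`print(x, y)` → prints [1, 2, 3] [4, 5, 6]
`x = [1, 2, 3]` → x = [1, 2, 3]
`y = [4, 5, 6]` → y = [4, 5, 6]
`swap_elements(x, y, 0, 0)` → x = [4, 2, 3]; y = [1, 5, 6]
`print(x, y)` → prints [4, 2, 3] [1, 5, 6]

Answer:
[1, 2, 3] [4, 5, 6]
[4, 2, 3] [1, 5, 6]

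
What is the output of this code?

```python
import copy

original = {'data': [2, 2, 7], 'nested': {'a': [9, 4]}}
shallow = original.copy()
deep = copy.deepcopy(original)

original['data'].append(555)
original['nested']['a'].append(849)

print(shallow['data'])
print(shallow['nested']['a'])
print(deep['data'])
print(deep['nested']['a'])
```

Key concept: comparing shallow vs deep copy.
Step by step:
`original = {'data': [2, 2, 7], 'nested': {'a': [9, 4]}}` → original = {'data': [2, 2, 7], 'nested': {'a': [9, 4]}}
`shallow = original.copy()` → shallow = {'data': [2, 2, 7], 'nested': {'a': [9, 4]}}
`deep = copy.deepcopy(original)` → deep = {'data': [2, 2, 7], 'nested': {'a': [9, 4]}}
`original['data'].append(555)` → original = {'data': [2, 2, 7, 555], 'nested': {'a': [9, 4]}}; shallow = {'data': [2, 2, 7, 555], 'nested': {'a': [9, 4]}}
`original['nested']['a'].append(849)` → original = {'data': [2, 2, 7, 555], 'nested': {'a': [9, 4, 849]}}; shallow = {'data': [2, 2, 7, 555], 'nested': {'a': [9, 4, 849]}}
`print(shallow['data'])` → prints [2, 2, 7, 555]
`print(shallow['nested']['a'])` → prints [9, 4, 849]
`print(deep['data'])` → prints [2, 2, 7]
`print(deep['nested']['a'])` → prints [9, 4]

Answer:
[2, 2, 7, 555]
[9, 4, 849]
[2, 2, 7]
[9, 4]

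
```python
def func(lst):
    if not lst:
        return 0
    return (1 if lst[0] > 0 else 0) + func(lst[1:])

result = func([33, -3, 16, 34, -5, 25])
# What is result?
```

Count of positive elements in [33, -3, 16, 34, -5, 25] = 4

Answer: 4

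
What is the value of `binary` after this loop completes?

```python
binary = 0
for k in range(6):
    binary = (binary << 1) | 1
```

Build 6 consecutive 1-bits: 0b111111
`binary` takes the values: 0 → 1 → 3 → 7 → 15 → 31 → 63

Answer: 63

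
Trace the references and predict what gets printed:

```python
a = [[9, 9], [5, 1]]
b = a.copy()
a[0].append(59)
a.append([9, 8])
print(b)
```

Key concept: shallow copy with nested lists.
Step by step:
`a = [[9, 9], [5, 1]]` → a = [[9, 9], [5, 1]]
`b = a.copy()` → b = [[9, 9], [5, 1]]
`a[0].append(59)` → a = [[9, 9, 59], [5, 1]]; b = [[9, 9, 59], [5, 1]]
`a.append([9, 8])` → a = [[9, 9, 59], [5, 1], [9, 8]]
`print(b)` → prints [[9, 9, 59], [5, 1]]

Answer: [[9, 9, 59], [5, 1]]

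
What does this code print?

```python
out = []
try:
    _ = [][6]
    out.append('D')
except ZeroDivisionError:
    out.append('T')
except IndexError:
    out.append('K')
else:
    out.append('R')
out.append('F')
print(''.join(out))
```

Execution trace: 'K' (except IndexError) → 'F' (after the try/except). Output: KF

Answer: KF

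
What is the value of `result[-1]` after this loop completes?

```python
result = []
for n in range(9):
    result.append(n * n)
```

Last element of squares 0 to 8
`result` takes the values: [] → [0] → [0, 1] → [0, 1, 4] → [0, 1, 4, 9] → [0, 1, 4, 9, 16] → [0, 1, 4, 9, 16, 25] → [0, 1, 4, 9, 16, 25, 36] → [0, 1, 4, 9, 16, 25, 36, 49] → [0, 1, 4, 9, 16, 25, 36, 49, 64]
So `result[-1]` = 64

Answer: 64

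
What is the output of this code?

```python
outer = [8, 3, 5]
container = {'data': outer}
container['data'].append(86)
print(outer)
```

Key concept: dict holds reference to list.
Step by step:
`outer = [8, 3, 5]` → outer = [8, 3, 5]
`container = {'data': outer}` → container = {'data': [8, 3, 5]}
`container['data'].append(86)` → outer = [8, 3, 5, 86]; container = {'data': [8, 3, 5, 86]}
`print(outer)` → prints [8, 3, 5, 86]

Answer: [8, 3, 5, 86]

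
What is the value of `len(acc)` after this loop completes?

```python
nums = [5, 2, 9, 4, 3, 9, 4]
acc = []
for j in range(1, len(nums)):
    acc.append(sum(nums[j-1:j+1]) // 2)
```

Number of 2-element averages
`acc` takes the values: [] → [3] → [3, 5] → [3, 5, 6] → [3, 5, 6, 3] → [3, 5, 6, 3, 6] → [3, 5, 6, 3, 6, 6]
So `len(acc)` = 6

Answer: 6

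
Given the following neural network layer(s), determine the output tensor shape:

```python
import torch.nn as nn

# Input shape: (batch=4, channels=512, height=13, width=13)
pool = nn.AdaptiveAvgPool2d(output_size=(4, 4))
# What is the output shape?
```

Input: (4, 512, 13, 13) -> Output: (4, 512, 4, 4)

Answer: (4, 512, 4, 4)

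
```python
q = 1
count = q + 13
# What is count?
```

Trace:
`q = 1` → q = 1
`count = q + 13` → count = 14
So count = 14

Answer: 14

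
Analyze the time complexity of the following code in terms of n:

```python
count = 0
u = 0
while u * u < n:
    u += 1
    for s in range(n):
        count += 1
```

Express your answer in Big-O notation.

Each loop level contributes: √n × n. Multiplying the contributions gives O(n√n).

Answer: O(n√n)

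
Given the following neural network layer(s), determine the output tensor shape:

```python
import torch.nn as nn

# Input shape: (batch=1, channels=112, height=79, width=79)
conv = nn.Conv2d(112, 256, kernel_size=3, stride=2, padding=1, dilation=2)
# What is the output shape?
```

Input: (1, 112, 79, 79) -> Output: (1, 256, 39, 39)

Answer: (1, 256, 39, 39)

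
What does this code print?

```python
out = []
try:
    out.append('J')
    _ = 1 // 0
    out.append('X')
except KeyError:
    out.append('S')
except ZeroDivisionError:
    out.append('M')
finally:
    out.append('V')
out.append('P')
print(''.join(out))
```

Execution trace: 'J' (try body) → 'M' (except ZeroDivisionError) → 'V' (finally) → 'P' (after the try/except). Output: JMVP

Answer: JMVP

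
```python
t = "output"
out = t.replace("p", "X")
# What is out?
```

Trace:
`t = "output"` → t = 'output'
`out = t.replace("p", "X")` → out = 'outXut'
So out = 'outXut'

Answer: 'outXut'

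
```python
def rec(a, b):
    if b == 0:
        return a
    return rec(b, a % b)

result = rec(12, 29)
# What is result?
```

rec(12, 29) -> rec(29, 12) -> rec(12, 5) -> rec(5, 2) -> rec(2, 1) -> rec(1, 0) -> 1

Answer: 1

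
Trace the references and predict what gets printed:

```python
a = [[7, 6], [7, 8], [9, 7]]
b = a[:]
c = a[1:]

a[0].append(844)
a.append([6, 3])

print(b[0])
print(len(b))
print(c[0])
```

Key concept: slice with nested mutation.
Step by step:
`a = [[7, 6], [7, 8], [9, 7]]` → a = [[7, 6], [7, 8], [9, 7]]
`b = a[:]` → b = [[7, 6], [7, 8], [9, 7]]
`c = a[1:]` → c = [[7, 8], [9, 7]]
`a[0].append(844)` → a = [[7, 6, 844], [7, 8], [9, 7]]; b = [[7, 6, 844], [7, 8], [9, 7]]
`a.append([6, 3])` → a = [[7, 6, 844], [7, 8], [9, 7], [6, 3]]
`print(b[0])` → prints [7, 6, 844]
`print(len(b))` → prints 3
`print(c[0])` → prints [7, 8]

Answer:
[7, 6, 844]
3
[7, 8]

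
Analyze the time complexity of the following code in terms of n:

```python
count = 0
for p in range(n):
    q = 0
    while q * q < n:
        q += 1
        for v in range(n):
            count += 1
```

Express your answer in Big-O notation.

Each loop level contributes: n × √n × n. Multiplying the contributions gives O(n^2√n).

Answer: O(n^2√n)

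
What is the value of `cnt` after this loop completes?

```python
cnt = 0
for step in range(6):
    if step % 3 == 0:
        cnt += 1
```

Count numbers divisible by 3 in range(6)
`cnt` takes the values: 0 → 1 → 2

Answer: 2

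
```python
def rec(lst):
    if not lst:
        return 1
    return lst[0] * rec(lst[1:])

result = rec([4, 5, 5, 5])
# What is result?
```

Product over [4, 5, 5, 5] = 4 * 5 * 5 * 5 = 500

Answer: 500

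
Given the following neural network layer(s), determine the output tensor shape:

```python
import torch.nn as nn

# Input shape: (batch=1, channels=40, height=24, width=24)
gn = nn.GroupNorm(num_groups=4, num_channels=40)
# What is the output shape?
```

Input: (1, 40, 24, 24) -> Output: (1, 40, 24, 24)

Answer: (1, 40, 24, 24)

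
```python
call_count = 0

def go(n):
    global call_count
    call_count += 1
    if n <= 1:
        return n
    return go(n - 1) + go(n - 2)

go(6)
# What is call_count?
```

Calls(n) = 1 + Calls(n-1) + Calls(n-2); Calls(0)=Calls(1)=1. For n=6 this gives 25.

Answer: 25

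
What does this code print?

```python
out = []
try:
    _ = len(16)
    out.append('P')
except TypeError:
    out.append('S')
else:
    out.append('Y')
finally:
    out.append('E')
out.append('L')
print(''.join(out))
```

Execution trace: 'S' (except TypeError) → 'E' (finally) → 'L' (after the try/except). Output: SEL

Answer: SEL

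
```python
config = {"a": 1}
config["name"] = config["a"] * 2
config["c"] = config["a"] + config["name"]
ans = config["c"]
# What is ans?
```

Trace:
`config = {"a": 1}` → config = {'a': 1}
`config["name"] = config["a"] * 2` → config = {'a': 1, 'name': 2}
`config["c"] = config["a"] + config["name"]` → config = {'a': 1, 'name': 2, 'c': 3}
`ans = config["c"]` → ans = 3
So ans = 3

Answer: 3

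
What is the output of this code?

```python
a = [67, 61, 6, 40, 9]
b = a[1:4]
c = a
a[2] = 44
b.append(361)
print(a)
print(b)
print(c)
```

Key concept: slice vs alias.
Step by step:
`a = [67, 61, 6, 40, 9]` → a = [67, 61, 6, 40, 9]
`b = a[1:4]` → b = [61, 6, 40]
`c = a` → c = [67, 61, 6, 40, 9] (same object as a)
`a[2] = 44` → a = [67, 61, 44, 40, 9] (same object as c); c = [67, 61, 44, 40, 9] (same object as a)
`b.append(361)` → b = [61, 6, 40, 361]
`print(a)` → prints [67, 61, 44, 40, 9]
`print(b)` → prints [61, 6, 40, 361]
`print(c)` → prints [67, 61, 44, 40, 9]

Answer:
[67, 61, 44, 40, 9]
[61, 6, 40, 361]
[67, 61, 44, 40, 9]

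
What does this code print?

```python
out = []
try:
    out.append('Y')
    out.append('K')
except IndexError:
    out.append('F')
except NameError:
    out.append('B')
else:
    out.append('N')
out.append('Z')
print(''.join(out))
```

Execution trace: 'Y' (try body) → 'K' (try body, no exception) → 'N' (else) → 'Z' (after the try/except). Output: YKNZ

Answer: YKNZ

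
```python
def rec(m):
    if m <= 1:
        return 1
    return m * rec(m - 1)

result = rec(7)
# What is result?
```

rec(7) = 7 * 6 * 5 * 4 * 3 * 2 * 1 = 5040

Answer: 5040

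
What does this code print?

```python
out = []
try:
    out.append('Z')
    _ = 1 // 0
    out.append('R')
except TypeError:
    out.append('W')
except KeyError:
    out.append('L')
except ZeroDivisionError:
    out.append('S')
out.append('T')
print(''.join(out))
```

Execution trace: 'Z' (try body) → 'S' (except ZeroDivisionError) → 'T' (after the try/except). Output: ZST

Answer: ZST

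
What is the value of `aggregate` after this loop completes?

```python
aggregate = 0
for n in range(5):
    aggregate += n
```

Sum of 0 to 4 = 10
`aggregate` takes the values: 0 → 1 → 3 → 6 → 10

Answer: 10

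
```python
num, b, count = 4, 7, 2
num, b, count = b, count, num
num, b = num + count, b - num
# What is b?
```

Trace:
`num, b, count = 4, 7, 2` → num = 4; b = 7; count = 2
`num, b, count = b, count, num` → num = 7; b = 2; count = 4
`num, b = num + count, b - num` → num = 11; b = -5
So b = -5

Answer: -5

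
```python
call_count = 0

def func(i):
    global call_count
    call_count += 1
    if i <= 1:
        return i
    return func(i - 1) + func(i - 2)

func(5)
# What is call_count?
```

Calls(i) = 1 + Calls(i-1) + Calls(i-2); Calls(0)=Calls(1)=1. For i=5 this gives 15.

Answer: 15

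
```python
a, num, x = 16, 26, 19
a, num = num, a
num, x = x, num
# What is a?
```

Trace:
`a, num, x = 16, 26, 19` → a = 16; num = 26; x = 19
`a, num = num, a` → a = 26; num = 16
`num, x = x, num` → num = 19; x = 16
So a = 26

Answer: 26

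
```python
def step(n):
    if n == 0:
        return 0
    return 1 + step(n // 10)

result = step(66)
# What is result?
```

Count of digits of 66: 2

Answer: 2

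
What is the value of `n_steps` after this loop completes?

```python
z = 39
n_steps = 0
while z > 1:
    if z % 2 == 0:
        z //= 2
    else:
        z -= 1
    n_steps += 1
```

Steps to reduce 39 to 1
`n_steps` takes the values: 0 → 1 → 2 → 3 → 4 → 5 → 6 → 7 → 8

Answer: 8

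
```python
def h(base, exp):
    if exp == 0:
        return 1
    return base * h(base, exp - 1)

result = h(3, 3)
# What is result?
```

h(3, 3) = 3 * 3 * 3 = 27

Answer: 27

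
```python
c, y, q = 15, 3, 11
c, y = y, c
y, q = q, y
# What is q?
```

Trace:
`c, y, q = 15, 3, 11` → c = 15; y = 3; q = 11
`c, y = y, c` → c = 3; y = 15
`y, q = q, y` → y = 11; q = 15
So q = 15

Answer: 15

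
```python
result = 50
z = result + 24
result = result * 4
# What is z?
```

Trace:
`result = 50` → result = 50
`z = result + 24` → z = 74
`result = result * 4` → result = 200
So z = 74

Answer: 74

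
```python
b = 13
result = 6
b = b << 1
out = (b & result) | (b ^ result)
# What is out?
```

Trace:
`b = 13` → b = 13
`result = 6` → result = 6
`b = b << 1` → b = 26
`out = (b & result) | (b ^ result)` → out = 30
So out = 30

Answer: 30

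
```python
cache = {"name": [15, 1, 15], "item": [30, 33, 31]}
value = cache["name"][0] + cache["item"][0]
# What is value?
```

Trace:
`cache = {"name": [15, 1, 15], "item": [30, 33, 31]}` → cache = {'name': [15, 1, 15], 'item': [30, 33, 31]}
`value = cache["name"][0] + cache["item"][0]` → value = 45
So value = 45

Answer: 45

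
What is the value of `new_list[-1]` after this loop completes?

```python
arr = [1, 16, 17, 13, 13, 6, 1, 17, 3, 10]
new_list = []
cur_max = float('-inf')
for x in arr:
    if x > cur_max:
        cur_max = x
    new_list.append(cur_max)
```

Running max ends at 17
`new_list` takes the values: [] → [1] → [1, 16] → [1, 16, 17] → [1, 16, 17, 17] → [1, 16, 17, 17, 17] → [1, 16, 17, 17, 17, 17] → [1, 16, 17, 17, 17, 17, 17] → [1, 16, 17, 17, 17, 17, 17, 17] → [1, 16, 17, 17, 17, 17, 17, 17, 17] → [1, 16, 17, 17, 17, 17, 17, 17, 17, 17]
So `new_list[-1]` = 17

Answer: 17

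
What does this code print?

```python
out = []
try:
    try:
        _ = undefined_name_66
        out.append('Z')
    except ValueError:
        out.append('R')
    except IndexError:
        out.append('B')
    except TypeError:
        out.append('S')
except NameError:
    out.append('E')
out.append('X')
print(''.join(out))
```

Execution trace: 'E' (outer except NameError) → 'X' (after the try/except). Output: EX

Answer: EX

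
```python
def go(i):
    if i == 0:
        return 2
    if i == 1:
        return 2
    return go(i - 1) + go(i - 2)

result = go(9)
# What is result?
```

Build up from base cases: go(0)=2, go(1)=2, go(2)=4, go(3)=6, go(4)=10, go(5)=16, go(6)=26, ..., go(9)=110

Answer: 110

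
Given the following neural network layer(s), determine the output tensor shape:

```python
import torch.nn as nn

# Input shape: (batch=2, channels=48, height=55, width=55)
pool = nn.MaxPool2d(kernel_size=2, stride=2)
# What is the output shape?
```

Input: (2, 48, 55, 55) -> Output: (2, 48, 27, 27)

Answer: (2, 48, 27, 27)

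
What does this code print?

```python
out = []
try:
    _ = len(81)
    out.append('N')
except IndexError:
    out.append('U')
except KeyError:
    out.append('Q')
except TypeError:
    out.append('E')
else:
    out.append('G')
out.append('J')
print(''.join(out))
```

Execution trace: 'E' (except TypeError) → 'J' (after the try/except). Output: EJ

Answer: EJ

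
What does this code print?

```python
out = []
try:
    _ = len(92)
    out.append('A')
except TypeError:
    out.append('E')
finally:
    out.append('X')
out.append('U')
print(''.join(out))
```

Execution trace: 'E' (except TypeError) → 'X' (finally) → 'U' (after the try/except). Output: EXU

Answer: EXU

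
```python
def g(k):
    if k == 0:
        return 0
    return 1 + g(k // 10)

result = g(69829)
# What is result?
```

Count of digits of 69829: 5

Answer: 5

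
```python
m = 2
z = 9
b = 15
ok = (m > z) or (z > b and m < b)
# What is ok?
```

Trace:
`m = 2` → m = 2
`z = 9` → z = 9
`b = 15` → b = 15
`ok = (m > z) or (z > b and m < b)` → ok = False
So ok = False

Answer: False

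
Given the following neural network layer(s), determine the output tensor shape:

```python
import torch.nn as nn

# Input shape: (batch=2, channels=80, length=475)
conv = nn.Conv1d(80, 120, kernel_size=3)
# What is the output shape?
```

Input: (2, 80, 475) -> Output: (2, 120, 473)

Answer: (2, 120, 473)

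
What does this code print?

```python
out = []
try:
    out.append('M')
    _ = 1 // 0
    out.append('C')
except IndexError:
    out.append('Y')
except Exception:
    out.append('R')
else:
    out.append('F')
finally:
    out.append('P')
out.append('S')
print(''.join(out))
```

Execution trace: 'M' (try body) → 'R' (except Exception) → 'P' (finally) → 'S' (after the try/except). Output: MRPS

Answer: MRPS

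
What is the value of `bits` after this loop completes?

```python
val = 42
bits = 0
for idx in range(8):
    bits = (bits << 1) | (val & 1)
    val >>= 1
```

Reverse lowest 8 bits of 42
`bits` takes the values: 0 → 1 → 2 → 5 → 10 → 21 → 42 → 84

Answer: 84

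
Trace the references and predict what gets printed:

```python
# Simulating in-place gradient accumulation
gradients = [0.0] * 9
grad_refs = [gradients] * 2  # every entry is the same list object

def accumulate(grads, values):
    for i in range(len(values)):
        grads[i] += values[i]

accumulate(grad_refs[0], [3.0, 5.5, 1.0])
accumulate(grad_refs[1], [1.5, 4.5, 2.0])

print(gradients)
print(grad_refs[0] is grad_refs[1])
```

Key concept: gradient accumulation aliasing.
Step by step:
`gradients = [0.0] * 9` → gradients = [0.0, 0.0, 0.0, 0.0, 0.0, 0.0, 0.0, 0.0, 0.0]
`grad_refs = [gradients] * 2` → grad_refs = [[0.0, 0.0, 0.0, 0.0, 0.0, 0.0, 0.0, 0.0, 0.0], [0.0, 0.0, 0.0, 0.0, 0.0, 0.0, 0.0, 0.0, 0.0]]
`accumulate(grad_refs[0], [3.0, 5.5, 1.0])` → gradients = [3.0, 5.5, 1.0, 0.0, 0.0, 0.0, 0.0, 0.0, 0.0]; grad_refs = [[3.0, 5.5, 1.0, 0.0, 0.0, 0.0, 0.0, 0.0, 0.0], [3.0, 5.5, 1.0, 0.0, 0.0, 0.0, 0.0, 0.0, 0.0]]
`accumulate(grad_refs[1], [1.5, 4.5, 2.0])` → gradients = [4.5, 10.0, 3.0, 0.0, 0.0, 0.0, 0.0, 0.0, 0.0]; grad_refs = [[4.5, 10.0, 3.0, 0.0, 0.0, 0.0, 0.0, 0.0, 0.0], [4.5, 10.0, 3.0, 0.0, 0.0, 0.0, 0.0, 0.0, 0.0]]
`print(gradients)` → prints [4.5, 10.0, 3.0, 0.0, 0.0, 0.0, 0.0, 0.0, 0.0]
`print(grad_refs[0] is grad_refs[1])` → prints True

Answer:
[4.5, 10.0, 3.0, 0.0, 0.0, 0.0, 0.0, 0.0, 0.0]
True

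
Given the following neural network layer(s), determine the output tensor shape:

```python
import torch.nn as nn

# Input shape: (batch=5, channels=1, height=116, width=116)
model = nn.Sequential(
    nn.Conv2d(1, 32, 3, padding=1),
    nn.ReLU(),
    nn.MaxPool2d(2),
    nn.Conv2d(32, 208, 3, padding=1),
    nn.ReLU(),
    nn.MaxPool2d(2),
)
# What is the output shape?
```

Input: (5, 1, 116, 116) -> after first Conv2d: (5, 32, 116, 116) -> after first MaxPool2d: (5, 32, 58, 58) -> after second Conv2d: (5, 208, 58, 58) -> Output: (5, 208, 29, 29)

Answer: (5, 208, 29, 29)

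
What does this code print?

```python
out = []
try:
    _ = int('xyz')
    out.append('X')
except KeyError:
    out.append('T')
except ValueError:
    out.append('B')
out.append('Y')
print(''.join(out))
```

Execution trace: 'B' (except ValueError) → 'Y' (after the try/except). Output: BY

Answer: BY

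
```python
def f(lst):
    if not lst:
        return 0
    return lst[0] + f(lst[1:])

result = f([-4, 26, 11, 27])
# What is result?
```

(-4) + 26 + 11 + 27 + 0 = 60

Answer: 60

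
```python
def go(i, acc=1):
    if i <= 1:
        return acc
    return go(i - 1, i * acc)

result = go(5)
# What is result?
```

Accumulator trace (n, acc): (5, 1) -> (4, 5) -> (3, 20) -> (2, 60) -> (1, 120) -> return 120

Answer: 120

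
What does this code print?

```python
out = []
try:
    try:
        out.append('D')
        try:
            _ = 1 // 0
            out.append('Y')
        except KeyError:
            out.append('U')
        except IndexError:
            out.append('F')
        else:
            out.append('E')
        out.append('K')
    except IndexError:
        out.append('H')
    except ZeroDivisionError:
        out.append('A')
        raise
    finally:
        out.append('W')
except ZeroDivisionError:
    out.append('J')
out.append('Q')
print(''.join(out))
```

Execution trace: 'D' (try body) → 'A' (except ZeroDivisionError) → 'W' (finally) → 'J' (outer except ZeroDivisionError) → 'Q' (after the try/except). Output: DAWJQ

Answer: DAWJQ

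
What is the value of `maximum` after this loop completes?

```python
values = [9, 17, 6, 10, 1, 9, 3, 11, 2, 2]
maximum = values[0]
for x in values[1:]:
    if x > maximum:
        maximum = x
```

Maximum of [9, 17, 6, 10, 1, 9, 3, 11, 2, 2]
`maximum` takes the values: 9 → 17

Answer: 17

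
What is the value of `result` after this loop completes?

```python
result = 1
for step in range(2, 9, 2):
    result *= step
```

Product of even numbers 2 to 8
`result` takes the values: 1 → 2 → 8 → 48 → 384

Answer: 384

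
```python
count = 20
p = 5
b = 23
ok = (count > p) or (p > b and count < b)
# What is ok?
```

Trace:
`count = 20` → count = 20
`p = 5` → p = 5
`b = 23` → b = 23
`ok = (count > p) or (p > b and count < b)` → ok = True
So ok = True

Answer: True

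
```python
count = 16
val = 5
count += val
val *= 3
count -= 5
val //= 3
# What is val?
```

Trace:
`count = 16` → count = 16
`val = 5` → val = 5
`count += val` → count = 21
`val *= 3` → val = 15
`count -= 5` → count = 16
`val //= 3` → val = 5
So val = 5

Answer: 5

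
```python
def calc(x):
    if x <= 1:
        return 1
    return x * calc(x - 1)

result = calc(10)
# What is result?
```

calc(10) = 10 * 9 * 8 * 7 * 6 * 5 * 4 * 3 * 2 * 1 = 3628800

Answer: 3628800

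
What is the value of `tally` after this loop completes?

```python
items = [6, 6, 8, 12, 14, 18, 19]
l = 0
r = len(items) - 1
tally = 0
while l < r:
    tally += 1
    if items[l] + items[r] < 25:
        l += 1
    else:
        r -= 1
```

Steps to find pair summing to 25
`tally` takes the values: 0 → 1 → 2 → 3 → 4 → 5 → 6

Answer: 6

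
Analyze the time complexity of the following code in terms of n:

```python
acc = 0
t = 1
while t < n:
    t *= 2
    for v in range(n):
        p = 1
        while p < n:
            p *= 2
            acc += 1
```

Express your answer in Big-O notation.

Each loop level contributes: log n × n × log n. Multiplying the contributions gives O(n log² n).

Answer: O(n log² n)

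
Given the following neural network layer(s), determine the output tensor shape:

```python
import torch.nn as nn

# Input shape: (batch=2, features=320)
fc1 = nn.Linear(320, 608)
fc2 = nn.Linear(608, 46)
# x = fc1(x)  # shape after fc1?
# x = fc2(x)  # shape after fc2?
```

Input: (2, 320) -> after fc1: (2, 608) -> Output: (2, 46)

Answer: (2, 46)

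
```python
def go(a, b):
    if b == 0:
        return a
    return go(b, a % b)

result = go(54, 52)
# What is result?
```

go(54, 52) -> go(52, 2) -> go(2, 0) -> 2

Answer: 2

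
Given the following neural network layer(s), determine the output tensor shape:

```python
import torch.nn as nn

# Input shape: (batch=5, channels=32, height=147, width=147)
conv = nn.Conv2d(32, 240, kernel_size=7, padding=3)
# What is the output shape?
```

Input: (5, 32, 147, 147) -> Output: (5, 240, 147, 147)

Answer: (5, 240, 147, 147)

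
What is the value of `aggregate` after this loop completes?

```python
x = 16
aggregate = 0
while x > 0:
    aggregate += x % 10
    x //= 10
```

Sum digits of 16
`aggregate` takes the values: 0 → 6 → 7

Answer: 7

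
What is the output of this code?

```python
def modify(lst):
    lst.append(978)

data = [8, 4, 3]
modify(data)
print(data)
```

Key concept: function modifies passed list.
Step by step:
`data = [8, 4, 3]` → data = [8, 4, 3]
`modify(data)` → data = [8, 4, 3, 978]
`print(data)` → prints [8, 4, 3, 978]

Answer: [8, 4, 3, 978]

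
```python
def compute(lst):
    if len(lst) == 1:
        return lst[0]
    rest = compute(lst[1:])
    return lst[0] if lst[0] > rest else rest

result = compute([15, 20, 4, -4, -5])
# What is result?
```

Recursive max over [15, 20, 4, -4, -5] = 20

Answer: 20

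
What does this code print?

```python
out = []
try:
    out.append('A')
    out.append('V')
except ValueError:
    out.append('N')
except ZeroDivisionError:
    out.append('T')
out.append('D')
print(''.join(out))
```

Execution trace: 'A' (try body) → 'V' (try body, no exception) → 'D' (after the try/except). Output: AVD

Answer: AVD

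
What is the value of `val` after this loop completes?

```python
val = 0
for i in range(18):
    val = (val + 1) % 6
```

Increment mod 6, 18 times = 0
`val` takes the values: 0 → 1 → 2 → 3 → 4 → 5 → 0 → 1 → 2 → 3 → 4 → 5 → 0 → 1 → 2 → 3 → 4 → 5 → 0

Answer: 0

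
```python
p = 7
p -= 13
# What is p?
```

Trace:
`p = 7` → p = 7
`p -= 13` → p = -6
So p = -6

Answer: -6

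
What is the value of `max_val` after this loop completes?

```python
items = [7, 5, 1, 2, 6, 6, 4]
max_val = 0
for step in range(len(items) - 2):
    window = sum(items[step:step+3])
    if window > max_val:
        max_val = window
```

Max sum of 3-element window in [7, 5, 1, 2, 6, 6, 4]
`max_val` takes the values: 0 → 13 → 14 → 16

Answer: 16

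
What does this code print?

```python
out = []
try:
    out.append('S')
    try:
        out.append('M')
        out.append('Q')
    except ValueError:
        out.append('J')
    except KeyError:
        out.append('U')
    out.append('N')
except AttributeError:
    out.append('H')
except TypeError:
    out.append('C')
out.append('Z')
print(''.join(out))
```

Execution trace: 'S' (try body) → 'M' (inner try body) → 'Q' (inner try body, no exception) → 'N' (try body, no exception) → 'Z' (after the try/except). Output: SMQNZ

Answer: SMQNZ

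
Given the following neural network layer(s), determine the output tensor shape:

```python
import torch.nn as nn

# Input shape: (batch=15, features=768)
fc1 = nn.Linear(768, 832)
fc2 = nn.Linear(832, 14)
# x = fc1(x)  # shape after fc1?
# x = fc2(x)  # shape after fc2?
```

Input: (15, 768) -> after fc1: (15, 832) -> Output: (15, 14)

Answer: (15, 14)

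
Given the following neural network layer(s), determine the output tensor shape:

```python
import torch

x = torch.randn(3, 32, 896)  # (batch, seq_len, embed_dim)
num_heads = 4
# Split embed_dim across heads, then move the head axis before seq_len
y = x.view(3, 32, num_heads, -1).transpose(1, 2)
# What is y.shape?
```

Input: (3, 32, 896) -> head_dim = 896 // 4 = 224; after view: (3, 32, 4, 224) -> after transpose(1, 2): (3, 4, 32, 224) -> Output: (3, 4, 32, 224)

Answer: (3, 4, 32, 224)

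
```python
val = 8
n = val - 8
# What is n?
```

Trace:
`val = 8` → val = 8
`n = val - 8` → n = 0
So n = 0

Answer: 0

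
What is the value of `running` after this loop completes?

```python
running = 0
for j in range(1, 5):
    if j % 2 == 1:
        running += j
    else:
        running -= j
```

Add odd, subtract even
`running` takes the values: 0 → 1 → -1 → 2 → -2

Answer: -2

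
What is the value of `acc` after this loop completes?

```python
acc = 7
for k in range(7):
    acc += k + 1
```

Start at 7, add 1 to 7 = 35
`acc` takes the values: 7 → 8 → 10 → 13 → 17 → 22 → 28 → 35

Answer: 35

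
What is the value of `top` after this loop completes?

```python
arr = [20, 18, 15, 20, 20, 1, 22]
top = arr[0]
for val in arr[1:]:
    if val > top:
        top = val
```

Maximum of [20, 18, 15, 20, 20, 1, 22]
`top` takes the values: 20 → 22

Answer: 22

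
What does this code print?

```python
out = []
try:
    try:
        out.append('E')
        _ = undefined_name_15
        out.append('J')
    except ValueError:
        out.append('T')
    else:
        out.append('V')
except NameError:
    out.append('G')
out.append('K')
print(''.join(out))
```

Execution trace: 'E' (inner try body) → 'G' (outer except NameError) → 'K' (after the try/except). Output: EGK

Answer: EGK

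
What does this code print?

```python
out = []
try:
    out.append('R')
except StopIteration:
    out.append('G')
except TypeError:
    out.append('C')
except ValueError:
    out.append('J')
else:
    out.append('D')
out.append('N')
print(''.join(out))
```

Execution trace: 'R' (try body, no exception) → 'D' (else) → 'N' (after the try/except). Output: RDN

Answer: RDN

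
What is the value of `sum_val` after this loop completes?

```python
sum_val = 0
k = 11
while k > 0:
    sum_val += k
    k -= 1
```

Sum 11 down to 1
`sum_val` takes the values: 0 → 11 → 21 → 30 → 38 → 45 → 51 → 56 → 60 → 63 → 65 → 66

Answer: 66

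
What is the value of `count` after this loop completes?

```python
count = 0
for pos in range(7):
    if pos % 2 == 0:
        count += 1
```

Count numbers divisible by 2 in range(7)
`count` takes the values: 0 → 1 → 2 → 3 → 4

Answer: 4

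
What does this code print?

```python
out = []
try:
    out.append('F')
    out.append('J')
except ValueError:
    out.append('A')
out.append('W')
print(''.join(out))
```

Execution trace: 'F' (try body) → 'J' (try body, no exception) → 'W' (after the try/except). Output: FJW

Answer: FJW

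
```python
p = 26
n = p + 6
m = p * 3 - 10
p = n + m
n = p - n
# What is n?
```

Trace:
`p = 26` → p = 26
`n = p + 6` → n = 32
`m = p * 3 - 10` → m = 68
`p = n + m` → p = 100
`n = p - n` → n = 68
So n = 68

Answer: 68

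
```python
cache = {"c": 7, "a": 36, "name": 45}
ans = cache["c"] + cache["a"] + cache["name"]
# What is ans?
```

Trace:
`cache = {"c": 7, "a": 36, "name": 45}` → cache = {'c': 7, 'a': 36, 'name': 45}
`ans = cache["c"] + cache["a"] + cache["name"]` → ans = 88
So ans = 88

Answer: 88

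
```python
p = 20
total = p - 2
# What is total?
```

Trace:
`p = 20` → p = 20
`total = p - 2` → total = 18
So total = 18

Answer: 18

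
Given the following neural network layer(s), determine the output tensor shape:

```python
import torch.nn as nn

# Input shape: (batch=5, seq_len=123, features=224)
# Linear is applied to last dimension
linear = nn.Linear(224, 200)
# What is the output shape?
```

Input: (5, 123, 224) -> Output: (5, 123, 200)

Answer: (5, 123, 200)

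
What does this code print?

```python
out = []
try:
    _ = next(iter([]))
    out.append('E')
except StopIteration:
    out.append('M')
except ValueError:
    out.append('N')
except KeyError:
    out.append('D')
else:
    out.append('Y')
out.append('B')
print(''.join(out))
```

Execution trace: 'M' (except StopIteration) → 'B' (after the try/except). Output: MB

Answer: MB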